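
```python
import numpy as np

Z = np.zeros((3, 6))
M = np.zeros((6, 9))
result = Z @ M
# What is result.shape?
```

(3, 9)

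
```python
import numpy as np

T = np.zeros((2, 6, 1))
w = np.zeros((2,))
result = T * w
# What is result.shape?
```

(2, 6, 2)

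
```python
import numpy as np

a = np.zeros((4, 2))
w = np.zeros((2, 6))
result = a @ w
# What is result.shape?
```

(4, 6)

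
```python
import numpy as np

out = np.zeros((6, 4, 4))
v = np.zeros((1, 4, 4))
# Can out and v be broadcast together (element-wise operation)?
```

Yes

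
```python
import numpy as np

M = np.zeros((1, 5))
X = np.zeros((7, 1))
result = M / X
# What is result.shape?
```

(7, 5)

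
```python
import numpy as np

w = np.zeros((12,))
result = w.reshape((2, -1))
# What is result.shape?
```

(2, 6)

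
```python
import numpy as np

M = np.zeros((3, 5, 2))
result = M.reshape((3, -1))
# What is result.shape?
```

(3, 10)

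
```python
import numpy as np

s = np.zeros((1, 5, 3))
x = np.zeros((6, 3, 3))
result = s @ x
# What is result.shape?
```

(6, 5, 3)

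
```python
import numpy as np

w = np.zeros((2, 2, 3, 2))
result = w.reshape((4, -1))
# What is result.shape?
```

(4, 6)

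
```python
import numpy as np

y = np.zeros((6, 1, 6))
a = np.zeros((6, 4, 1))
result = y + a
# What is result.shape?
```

(6, 4, 6)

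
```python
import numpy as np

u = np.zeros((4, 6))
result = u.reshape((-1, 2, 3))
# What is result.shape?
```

(4, 2, 3)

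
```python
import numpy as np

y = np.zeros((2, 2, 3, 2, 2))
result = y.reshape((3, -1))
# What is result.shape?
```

(3, 16)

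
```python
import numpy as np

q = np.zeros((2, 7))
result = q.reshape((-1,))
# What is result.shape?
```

(14,)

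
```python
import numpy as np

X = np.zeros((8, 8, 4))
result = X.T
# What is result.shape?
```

(4, 8, 8)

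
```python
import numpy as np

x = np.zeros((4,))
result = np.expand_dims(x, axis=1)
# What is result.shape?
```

(4, 1)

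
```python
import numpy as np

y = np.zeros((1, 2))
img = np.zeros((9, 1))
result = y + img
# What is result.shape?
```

(9, 2)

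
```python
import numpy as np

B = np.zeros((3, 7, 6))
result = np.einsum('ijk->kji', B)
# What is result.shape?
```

(6, 7, 3)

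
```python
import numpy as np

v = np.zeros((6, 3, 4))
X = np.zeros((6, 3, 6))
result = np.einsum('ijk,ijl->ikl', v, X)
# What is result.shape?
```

(6, 4, 6)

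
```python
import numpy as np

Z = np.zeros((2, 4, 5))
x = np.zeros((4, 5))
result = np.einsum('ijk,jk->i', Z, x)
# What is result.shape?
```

(2,)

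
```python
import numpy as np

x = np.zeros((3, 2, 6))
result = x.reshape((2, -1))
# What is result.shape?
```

(2, 18)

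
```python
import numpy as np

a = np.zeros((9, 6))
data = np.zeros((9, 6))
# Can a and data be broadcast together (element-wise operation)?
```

Yes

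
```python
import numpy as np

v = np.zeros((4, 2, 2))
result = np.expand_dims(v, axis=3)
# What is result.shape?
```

(4, 2, 2, 1)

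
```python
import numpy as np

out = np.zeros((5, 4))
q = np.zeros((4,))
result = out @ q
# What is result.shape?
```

(5,)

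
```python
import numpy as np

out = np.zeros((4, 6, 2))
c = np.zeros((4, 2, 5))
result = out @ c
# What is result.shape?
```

(4, 6, 5)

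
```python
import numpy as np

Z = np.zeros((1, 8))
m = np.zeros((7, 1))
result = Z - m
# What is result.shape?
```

(7, 8)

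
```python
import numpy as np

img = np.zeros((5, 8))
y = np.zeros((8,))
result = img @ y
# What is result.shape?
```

(5,)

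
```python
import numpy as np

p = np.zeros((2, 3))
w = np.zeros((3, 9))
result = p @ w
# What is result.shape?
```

(2, 9)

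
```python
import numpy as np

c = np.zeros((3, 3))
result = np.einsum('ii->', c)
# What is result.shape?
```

()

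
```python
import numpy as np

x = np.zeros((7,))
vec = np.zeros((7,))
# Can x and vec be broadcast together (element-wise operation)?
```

Yes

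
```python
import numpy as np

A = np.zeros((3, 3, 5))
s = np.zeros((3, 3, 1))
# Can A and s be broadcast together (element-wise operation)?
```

Yes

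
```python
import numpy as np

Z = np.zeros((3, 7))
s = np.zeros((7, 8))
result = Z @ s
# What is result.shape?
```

(3, 8)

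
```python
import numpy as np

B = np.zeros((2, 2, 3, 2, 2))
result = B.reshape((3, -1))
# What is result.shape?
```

(3, 16)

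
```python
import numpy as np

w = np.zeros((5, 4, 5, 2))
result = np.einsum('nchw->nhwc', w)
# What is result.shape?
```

(5, 5, 2, 4)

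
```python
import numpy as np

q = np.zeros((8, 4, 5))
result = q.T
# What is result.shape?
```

(5, 4, 8)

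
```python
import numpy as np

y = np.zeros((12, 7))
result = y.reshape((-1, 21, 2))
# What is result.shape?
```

(2, 21, 2)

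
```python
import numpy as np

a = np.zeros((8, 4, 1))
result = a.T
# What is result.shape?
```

(1, 4, 8)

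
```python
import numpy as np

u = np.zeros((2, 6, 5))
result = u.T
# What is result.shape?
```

(5, 6, 2)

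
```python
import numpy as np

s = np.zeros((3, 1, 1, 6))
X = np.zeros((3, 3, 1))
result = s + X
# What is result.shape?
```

(3, 3, 3, 6)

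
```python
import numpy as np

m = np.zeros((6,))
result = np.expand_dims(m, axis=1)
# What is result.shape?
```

(6, 1)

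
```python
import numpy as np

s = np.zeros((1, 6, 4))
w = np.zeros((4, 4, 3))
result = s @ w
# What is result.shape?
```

(4, 6, 3)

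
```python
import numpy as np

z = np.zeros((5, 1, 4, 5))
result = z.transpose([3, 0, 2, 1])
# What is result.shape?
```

(5, 5, 4, 1)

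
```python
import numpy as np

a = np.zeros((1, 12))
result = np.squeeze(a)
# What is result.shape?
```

(12,)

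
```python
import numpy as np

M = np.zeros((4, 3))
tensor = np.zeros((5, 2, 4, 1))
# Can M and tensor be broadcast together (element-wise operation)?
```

Yes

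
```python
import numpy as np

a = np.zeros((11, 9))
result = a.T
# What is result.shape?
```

(9, 11)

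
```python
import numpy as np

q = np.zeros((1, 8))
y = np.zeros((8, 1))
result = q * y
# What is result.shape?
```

(8, 8)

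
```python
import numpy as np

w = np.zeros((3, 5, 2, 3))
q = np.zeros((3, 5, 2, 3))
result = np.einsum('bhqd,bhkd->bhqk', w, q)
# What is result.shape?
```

(3, 5, 2, 2)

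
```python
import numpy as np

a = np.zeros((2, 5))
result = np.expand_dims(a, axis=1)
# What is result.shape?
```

(2, 1, 5)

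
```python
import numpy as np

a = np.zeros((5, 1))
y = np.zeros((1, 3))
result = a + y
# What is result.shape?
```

(5, 3)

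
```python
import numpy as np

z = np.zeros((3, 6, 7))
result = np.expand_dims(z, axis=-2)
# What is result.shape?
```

(3, 6, 1, 7)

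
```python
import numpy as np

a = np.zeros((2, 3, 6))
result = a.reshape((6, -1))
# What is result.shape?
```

(6, 6)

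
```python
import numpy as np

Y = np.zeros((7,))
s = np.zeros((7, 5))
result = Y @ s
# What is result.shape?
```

(5,)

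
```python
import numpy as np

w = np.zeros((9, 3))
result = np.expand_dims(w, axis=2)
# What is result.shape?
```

(9, 3, 1)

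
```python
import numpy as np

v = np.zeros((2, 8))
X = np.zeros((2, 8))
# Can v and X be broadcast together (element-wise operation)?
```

Yes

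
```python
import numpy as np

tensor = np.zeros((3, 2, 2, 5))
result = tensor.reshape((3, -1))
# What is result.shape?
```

(3, 20)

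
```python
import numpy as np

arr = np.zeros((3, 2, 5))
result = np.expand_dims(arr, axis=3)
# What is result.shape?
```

(3, 2, 5, 1)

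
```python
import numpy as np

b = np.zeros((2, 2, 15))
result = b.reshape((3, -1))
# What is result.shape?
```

(3, 20)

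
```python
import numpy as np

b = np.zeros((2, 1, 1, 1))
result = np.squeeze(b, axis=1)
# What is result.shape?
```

(2, 1, 1)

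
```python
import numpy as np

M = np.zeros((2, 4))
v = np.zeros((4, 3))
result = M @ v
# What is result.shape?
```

(2, 3)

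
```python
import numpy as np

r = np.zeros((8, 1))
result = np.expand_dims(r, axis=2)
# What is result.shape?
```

(8, 1, 1)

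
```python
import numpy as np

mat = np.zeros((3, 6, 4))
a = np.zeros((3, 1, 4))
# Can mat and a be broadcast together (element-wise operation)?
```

Yes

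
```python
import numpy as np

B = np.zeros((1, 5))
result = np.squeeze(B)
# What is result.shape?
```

(5,)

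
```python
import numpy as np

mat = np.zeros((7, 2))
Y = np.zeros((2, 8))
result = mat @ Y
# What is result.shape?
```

(7, 8)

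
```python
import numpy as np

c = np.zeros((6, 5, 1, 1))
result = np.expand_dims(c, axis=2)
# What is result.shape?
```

(6, 5, 1, 1, 1)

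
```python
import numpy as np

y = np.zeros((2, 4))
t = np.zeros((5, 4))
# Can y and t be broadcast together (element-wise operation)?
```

No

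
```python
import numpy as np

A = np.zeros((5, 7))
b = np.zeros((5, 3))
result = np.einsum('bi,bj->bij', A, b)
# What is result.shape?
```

(5, 7, 3)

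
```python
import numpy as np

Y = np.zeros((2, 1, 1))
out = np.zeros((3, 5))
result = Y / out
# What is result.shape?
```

(2, 3, 5)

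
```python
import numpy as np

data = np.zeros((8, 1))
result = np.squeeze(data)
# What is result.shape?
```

(8,)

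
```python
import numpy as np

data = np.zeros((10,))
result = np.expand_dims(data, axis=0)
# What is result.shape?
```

(1, 10)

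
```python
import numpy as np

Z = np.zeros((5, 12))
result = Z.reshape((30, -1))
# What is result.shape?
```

(30, 2)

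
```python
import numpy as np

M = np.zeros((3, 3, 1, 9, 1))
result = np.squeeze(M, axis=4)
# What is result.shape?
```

(3, 3, 1, 9)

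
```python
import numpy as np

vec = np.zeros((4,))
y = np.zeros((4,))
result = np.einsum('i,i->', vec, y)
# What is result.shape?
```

()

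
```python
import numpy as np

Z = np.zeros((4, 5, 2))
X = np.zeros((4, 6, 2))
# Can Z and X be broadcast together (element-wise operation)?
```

No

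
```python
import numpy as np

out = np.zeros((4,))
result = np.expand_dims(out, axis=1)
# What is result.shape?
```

(4, 1)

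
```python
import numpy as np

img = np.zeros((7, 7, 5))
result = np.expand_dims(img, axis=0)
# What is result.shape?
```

(1, 7, 7, 5)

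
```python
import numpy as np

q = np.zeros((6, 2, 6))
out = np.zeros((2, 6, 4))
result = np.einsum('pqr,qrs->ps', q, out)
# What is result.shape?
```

(6, 4)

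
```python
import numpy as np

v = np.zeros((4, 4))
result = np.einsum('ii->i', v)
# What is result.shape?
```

(4,)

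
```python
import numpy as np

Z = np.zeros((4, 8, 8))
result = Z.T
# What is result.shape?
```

(8, 8, 4)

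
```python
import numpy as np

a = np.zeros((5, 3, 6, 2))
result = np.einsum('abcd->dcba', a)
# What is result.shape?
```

(2, 6, 3, 5)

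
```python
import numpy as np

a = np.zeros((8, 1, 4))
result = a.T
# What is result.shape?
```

(4, 1, 8)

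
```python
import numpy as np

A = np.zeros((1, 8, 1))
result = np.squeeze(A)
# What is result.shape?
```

(8,)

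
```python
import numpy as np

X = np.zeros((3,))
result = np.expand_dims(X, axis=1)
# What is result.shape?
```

(3, 1)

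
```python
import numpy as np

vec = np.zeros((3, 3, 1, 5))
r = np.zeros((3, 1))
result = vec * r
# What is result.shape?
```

(3, 3, 3, 5)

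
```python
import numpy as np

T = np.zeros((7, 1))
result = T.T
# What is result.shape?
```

(1, 7)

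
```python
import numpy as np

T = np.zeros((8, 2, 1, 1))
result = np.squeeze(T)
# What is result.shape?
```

(8, 2)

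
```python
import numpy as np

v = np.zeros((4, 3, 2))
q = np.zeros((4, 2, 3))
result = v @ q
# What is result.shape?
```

(4, 3, 3)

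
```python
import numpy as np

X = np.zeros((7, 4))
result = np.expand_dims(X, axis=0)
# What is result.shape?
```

(1, 7, 4)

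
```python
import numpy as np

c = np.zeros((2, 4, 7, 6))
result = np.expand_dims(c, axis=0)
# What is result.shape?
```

(1, 2, 4, 7, 6)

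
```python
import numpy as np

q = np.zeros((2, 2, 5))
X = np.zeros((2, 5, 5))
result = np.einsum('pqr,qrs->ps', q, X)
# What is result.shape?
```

(2, 5)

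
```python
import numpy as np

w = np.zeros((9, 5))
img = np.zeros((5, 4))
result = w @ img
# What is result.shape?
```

(9, 4)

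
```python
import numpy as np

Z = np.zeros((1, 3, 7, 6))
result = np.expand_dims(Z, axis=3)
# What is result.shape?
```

(1, 3, 7, 1, 6)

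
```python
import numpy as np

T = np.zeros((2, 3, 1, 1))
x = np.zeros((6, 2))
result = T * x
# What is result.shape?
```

(2, 3, 6, 2)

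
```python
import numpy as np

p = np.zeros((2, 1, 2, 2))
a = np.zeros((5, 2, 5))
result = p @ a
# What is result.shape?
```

(2, 5, 2, 5)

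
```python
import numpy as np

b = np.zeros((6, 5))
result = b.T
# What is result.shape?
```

(5, 6)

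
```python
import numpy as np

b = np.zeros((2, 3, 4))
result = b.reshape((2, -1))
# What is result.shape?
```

(2, 12)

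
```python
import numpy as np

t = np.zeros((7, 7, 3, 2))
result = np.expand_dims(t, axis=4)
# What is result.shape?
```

(7, 7, 3, 2, 1)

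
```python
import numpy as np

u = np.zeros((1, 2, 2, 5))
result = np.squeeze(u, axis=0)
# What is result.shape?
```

(2, 2, 5)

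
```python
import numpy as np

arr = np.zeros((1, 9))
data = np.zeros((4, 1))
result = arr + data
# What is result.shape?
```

(4, 9)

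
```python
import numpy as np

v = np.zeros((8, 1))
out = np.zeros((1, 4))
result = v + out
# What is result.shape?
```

(8, 4)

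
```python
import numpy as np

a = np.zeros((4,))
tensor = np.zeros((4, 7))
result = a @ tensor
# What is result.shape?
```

(7,)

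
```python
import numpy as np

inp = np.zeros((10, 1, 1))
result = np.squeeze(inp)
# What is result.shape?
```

(10,)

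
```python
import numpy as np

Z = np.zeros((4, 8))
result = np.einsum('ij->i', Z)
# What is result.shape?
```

(4,)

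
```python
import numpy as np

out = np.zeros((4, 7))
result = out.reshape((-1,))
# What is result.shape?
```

(28,)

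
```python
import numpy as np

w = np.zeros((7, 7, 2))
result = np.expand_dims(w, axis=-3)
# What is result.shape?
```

(7, 1, 7, 2)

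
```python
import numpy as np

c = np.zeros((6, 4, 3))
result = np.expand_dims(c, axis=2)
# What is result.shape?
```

(6, 4, 1, 3)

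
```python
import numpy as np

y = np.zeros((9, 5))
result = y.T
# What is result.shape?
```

(5, 9)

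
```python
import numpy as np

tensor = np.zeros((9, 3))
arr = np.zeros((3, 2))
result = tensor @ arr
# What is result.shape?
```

(9, 2)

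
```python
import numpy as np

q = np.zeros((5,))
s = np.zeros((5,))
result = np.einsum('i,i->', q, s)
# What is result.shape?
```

()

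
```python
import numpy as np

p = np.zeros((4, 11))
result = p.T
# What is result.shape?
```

(11, 4)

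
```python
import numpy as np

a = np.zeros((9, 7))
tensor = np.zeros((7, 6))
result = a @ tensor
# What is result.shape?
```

(9, 6)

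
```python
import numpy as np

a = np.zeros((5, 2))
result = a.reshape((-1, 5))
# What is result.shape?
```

(2, 5)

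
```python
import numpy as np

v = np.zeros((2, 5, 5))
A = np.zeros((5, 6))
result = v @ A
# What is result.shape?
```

(2, 5, 6)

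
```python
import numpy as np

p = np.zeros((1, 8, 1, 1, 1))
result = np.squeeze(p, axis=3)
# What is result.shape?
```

(1, 8, 1, 1)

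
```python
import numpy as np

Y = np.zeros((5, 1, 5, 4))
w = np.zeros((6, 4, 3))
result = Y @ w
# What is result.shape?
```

(5, 6, 5, 3)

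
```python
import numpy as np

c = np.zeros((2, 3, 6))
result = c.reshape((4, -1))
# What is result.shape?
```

(4, 9)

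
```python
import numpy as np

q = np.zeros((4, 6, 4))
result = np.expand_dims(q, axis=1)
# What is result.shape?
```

(4, 1, 6, 4)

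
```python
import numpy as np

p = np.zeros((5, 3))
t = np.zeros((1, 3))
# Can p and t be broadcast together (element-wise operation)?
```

Yes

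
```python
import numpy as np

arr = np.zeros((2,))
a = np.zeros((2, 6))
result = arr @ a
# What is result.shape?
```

(6,)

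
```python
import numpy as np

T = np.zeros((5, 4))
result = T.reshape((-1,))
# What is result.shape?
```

(20,)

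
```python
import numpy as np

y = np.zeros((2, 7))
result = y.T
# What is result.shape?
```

(7, 2)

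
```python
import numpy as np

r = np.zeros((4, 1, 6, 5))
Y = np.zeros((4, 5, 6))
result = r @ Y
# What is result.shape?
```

(4, 4, 6, 6)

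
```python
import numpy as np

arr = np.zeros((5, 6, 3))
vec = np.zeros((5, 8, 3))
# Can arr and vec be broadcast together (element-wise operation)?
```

No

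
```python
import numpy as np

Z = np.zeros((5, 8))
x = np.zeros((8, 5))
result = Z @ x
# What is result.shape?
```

(5, 5)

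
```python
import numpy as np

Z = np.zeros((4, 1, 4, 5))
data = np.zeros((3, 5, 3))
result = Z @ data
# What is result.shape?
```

(4, 3, 4, 3)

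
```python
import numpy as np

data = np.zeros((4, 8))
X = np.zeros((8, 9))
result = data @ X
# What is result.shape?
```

(4, 9)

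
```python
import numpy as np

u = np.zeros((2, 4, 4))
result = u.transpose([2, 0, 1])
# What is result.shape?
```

(4, 2, 4)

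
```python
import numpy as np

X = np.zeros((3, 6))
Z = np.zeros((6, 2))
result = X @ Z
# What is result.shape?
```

(3, 2)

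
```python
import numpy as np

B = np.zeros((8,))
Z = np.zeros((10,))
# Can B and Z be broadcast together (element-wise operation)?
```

No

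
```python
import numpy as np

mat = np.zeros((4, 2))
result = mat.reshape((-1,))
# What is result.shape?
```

(8,)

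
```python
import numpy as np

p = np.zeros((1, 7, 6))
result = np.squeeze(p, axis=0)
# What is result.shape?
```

(7, 6)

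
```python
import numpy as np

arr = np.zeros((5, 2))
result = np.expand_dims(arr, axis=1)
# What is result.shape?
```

(5, 1, 2)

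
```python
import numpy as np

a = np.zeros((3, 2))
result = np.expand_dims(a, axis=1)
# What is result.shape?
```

(3, 1, 2)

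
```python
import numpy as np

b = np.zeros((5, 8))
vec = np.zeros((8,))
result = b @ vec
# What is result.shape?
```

(5,)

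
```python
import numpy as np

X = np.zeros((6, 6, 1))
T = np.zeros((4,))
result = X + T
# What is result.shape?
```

(6, 6, 4)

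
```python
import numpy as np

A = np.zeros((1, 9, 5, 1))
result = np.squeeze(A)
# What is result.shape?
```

(9, 5)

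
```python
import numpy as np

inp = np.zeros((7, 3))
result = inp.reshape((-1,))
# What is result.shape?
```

(21,)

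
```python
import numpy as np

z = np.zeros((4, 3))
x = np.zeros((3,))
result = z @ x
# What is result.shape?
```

(4,)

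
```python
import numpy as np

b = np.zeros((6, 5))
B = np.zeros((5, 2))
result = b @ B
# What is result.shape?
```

(6, 2)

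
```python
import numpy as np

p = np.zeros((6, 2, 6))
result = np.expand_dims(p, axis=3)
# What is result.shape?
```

(6, 2, 6, 1)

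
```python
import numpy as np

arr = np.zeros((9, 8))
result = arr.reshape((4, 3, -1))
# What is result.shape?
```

(4, 3, 6)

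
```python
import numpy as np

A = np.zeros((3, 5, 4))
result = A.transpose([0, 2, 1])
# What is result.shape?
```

(3, 4, 5)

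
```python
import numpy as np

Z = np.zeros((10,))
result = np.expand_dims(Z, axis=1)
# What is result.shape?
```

(10, 1)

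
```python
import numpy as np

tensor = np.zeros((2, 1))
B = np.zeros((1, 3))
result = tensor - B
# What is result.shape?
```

(2, 3)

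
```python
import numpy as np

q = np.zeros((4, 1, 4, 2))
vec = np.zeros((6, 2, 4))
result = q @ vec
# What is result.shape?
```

(4, 6, 4, 4)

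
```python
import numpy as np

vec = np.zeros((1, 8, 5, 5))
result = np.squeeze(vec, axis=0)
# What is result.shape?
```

(8, 5, 5)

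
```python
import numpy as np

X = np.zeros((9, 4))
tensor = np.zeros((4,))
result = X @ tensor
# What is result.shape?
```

(9,)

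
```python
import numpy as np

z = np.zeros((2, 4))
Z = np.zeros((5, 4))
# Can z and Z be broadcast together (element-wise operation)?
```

No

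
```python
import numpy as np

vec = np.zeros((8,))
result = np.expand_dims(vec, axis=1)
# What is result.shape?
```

(8, 1)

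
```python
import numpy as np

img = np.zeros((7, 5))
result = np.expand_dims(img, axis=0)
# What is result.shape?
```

(1, 7, 5)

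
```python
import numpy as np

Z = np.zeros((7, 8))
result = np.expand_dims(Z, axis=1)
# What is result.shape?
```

(7, 1, 8)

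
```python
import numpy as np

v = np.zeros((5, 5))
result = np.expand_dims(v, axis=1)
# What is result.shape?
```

(5, 1, 5)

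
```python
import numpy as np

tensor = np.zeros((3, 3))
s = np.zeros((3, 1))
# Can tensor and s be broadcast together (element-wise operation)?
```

Yes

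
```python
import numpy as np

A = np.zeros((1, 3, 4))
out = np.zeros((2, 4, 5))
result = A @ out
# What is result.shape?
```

(2, 3, 5)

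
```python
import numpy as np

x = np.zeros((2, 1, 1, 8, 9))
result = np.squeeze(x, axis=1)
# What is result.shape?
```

(2, 1, 8, 9)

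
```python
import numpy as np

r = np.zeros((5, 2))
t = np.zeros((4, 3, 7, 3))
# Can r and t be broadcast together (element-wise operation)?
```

No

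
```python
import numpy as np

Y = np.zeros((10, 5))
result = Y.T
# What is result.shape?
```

(5, 10)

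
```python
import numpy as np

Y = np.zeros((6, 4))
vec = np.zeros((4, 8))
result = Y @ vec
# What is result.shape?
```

(6, 8)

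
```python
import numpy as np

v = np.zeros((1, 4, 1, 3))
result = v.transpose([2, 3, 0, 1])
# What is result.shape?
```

(1, 3, 1, 4)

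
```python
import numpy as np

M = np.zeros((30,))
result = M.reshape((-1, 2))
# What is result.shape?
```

(15, 2)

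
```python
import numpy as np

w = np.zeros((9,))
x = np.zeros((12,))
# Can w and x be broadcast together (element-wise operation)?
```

No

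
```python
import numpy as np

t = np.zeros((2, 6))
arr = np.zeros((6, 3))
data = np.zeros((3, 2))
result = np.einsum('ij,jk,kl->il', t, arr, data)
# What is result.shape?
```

(2, 2)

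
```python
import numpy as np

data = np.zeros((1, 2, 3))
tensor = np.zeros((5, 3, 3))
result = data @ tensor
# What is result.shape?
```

(5, 2, 3)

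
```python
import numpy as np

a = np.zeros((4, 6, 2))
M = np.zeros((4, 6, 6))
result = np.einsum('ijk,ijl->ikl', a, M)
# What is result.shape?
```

(4, 2, 6)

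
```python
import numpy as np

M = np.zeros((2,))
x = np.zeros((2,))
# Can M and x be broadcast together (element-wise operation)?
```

Yes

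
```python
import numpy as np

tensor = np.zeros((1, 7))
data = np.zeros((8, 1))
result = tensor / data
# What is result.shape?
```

(8, 7)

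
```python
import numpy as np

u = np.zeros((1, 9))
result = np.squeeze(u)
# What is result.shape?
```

(9,)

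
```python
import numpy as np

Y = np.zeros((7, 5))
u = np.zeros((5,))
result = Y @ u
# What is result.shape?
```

(7,)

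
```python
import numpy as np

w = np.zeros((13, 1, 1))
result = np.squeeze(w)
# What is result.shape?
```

(13,)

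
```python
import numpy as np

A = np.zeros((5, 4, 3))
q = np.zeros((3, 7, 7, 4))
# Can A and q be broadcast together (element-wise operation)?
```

No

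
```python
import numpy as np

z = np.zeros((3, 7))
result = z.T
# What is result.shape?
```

(7, 3)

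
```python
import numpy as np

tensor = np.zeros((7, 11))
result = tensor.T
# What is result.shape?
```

(11, 7)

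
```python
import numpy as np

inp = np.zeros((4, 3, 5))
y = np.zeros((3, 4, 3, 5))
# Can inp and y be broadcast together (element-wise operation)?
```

Yes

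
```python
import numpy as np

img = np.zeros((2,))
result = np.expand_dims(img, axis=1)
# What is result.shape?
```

(2, 1)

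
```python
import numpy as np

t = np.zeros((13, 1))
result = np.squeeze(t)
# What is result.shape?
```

(13,)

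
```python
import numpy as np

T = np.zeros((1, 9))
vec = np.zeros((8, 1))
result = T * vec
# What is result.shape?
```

(8, 9)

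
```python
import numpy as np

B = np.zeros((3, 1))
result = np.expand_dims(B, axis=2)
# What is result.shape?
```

(3, 1, 1)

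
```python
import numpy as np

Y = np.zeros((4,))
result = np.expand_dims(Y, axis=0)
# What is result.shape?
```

(1, 4)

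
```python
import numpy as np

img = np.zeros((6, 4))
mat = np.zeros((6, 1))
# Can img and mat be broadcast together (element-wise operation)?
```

Yes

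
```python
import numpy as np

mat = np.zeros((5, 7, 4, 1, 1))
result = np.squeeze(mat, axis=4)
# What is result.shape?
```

(5, 7, 4, 1)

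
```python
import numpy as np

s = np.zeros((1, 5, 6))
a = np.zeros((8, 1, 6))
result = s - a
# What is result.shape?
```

(8, 5, 6)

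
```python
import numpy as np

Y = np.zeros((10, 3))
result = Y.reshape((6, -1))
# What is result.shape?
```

(6, 5)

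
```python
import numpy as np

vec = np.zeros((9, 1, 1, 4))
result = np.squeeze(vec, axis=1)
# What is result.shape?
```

(9, 1, 4)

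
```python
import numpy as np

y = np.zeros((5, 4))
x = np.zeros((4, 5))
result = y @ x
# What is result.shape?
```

(5, 5)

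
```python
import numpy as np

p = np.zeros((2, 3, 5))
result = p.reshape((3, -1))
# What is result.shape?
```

(3, 10)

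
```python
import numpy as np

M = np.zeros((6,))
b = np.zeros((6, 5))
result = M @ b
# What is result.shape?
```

(5,)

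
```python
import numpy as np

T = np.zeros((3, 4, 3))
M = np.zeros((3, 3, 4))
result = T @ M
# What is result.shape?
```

(3, 4, 4)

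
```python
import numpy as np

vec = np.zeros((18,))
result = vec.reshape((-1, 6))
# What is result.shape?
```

(3, 6)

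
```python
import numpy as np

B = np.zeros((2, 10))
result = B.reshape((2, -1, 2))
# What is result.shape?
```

(2, 5, 2)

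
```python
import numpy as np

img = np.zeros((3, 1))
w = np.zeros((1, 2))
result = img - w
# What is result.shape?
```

(3, 2)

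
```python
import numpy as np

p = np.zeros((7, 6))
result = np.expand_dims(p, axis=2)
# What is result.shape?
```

(7, 6, 1)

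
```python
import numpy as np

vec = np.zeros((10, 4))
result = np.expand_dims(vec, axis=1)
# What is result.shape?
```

(10, 1, 4)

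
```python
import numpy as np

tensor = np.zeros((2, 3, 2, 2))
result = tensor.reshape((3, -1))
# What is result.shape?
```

(3, 8)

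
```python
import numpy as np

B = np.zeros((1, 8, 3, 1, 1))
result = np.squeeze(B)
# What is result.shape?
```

(8, 3)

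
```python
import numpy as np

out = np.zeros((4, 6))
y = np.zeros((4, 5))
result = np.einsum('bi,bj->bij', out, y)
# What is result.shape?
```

(4, 6, 5)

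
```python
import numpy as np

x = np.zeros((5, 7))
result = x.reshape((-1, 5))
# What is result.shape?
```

(7, 5)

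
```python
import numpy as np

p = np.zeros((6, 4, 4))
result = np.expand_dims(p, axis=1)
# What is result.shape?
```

(6, 1, 4, 4)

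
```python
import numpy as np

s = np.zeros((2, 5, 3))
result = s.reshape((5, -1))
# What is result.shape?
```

(5, 6)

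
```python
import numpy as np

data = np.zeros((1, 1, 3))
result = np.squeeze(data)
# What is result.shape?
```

(3,)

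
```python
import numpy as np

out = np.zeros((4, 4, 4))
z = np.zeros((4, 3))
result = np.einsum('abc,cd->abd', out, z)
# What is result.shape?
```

(4, 4, 3)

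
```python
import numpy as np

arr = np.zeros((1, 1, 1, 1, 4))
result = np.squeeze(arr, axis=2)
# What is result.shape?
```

(1, 1, 1, 4)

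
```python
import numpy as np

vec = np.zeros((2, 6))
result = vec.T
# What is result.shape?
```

(6, 2)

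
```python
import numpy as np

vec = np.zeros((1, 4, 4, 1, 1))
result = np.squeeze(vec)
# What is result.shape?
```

(4, 4)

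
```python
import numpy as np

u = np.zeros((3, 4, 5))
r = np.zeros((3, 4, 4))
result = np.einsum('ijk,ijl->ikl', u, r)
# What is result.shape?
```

(3, 5, 4)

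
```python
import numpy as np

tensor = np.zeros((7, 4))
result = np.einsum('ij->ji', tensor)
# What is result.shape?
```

(4, 7)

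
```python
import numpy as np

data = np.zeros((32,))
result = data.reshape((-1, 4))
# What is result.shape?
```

(8, 4)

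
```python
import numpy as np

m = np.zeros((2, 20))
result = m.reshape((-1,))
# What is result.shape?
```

(40,)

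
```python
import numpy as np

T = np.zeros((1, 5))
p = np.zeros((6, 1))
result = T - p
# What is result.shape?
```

(6, 5)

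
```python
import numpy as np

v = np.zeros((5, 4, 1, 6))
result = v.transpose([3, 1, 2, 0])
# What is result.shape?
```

(6, 4, 1, 5)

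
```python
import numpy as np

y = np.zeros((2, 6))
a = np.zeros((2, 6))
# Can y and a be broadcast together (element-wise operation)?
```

Yes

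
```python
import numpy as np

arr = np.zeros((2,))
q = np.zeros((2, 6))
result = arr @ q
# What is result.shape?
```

(6,)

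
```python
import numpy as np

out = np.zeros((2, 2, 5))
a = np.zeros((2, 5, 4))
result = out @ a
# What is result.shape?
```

(2, 2, 4)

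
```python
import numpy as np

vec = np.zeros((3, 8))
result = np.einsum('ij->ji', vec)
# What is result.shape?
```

(8, 3)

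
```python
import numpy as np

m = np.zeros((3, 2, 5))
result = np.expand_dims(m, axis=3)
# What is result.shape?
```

(3, 2, 5, 1)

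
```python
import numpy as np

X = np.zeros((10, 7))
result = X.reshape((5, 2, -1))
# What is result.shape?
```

(5, 2, 7)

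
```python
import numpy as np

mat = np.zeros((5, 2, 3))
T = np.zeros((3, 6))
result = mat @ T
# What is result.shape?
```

(5, 2, 6)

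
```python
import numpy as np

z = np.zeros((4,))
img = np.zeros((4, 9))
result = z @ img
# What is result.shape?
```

(9,)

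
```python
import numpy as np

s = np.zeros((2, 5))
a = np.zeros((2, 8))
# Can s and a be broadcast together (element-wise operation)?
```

No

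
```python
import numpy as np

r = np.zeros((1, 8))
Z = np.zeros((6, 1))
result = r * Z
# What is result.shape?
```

(6, 8)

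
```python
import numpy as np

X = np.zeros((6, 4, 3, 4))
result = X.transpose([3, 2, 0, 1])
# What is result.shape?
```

(4, 3, 6, 4)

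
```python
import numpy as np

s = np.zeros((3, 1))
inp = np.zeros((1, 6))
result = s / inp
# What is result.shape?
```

(3, 6)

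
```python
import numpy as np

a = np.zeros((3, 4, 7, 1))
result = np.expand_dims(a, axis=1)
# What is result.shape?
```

(3, 1, 4, 7, 1)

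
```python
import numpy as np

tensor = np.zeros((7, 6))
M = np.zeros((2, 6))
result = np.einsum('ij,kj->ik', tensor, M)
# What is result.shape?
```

(7, 2)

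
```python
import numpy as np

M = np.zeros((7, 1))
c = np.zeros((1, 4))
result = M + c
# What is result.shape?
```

(7, 4)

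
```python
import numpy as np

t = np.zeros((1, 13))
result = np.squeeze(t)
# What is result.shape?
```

(13,)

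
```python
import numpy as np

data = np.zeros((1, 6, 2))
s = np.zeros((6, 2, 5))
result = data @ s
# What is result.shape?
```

(6, 6, 5)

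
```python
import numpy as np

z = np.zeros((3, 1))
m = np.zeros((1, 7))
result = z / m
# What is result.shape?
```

(3, 7)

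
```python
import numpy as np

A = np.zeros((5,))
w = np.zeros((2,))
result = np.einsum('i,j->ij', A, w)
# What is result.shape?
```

(5, 2)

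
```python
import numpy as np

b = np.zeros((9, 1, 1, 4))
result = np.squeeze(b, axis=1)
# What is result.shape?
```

(9, 1, 4)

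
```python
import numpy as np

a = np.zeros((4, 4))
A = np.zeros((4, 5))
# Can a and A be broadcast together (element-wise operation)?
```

No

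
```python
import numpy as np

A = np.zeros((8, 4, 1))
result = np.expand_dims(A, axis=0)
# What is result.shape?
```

(1, 8, 4, 1)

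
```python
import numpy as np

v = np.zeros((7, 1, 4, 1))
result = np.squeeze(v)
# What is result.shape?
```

(7, 4)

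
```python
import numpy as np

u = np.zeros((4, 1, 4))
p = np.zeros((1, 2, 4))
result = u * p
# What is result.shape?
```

(4, 2, 4)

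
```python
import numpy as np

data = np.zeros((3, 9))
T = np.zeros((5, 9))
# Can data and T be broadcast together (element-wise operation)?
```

No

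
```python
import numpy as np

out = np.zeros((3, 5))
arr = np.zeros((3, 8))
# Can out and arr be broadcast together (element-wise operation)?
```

No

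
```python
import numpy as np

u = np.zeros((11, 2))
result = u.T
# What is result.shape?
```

(2, 11)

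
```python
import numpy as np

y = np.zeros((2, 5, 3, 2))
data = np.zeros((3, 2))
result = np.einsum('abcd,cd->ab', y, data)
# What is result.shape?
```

(2, 5)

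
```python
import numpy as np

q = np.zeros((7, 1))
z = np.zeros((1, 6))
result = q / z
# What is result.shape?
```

(7, 6)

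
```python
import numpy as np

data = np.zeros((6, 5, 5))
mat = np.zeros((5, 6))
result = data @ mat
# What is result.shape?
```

(6, 5, 6)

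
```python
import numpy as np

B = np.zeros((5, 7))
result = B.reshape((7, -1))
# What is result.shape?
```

(7, 5)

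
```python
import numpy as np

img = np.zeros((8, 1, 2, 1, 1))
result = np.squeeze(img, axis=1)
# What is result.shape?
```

(8, 2, 1, 1)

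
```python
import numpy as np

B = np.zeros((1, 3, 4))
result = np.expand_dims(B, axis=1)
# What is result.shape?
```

(1, 1, 3, 4)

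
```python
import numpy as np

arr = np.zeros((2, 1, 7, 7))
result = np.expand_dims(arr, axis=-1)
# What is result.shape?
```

(2, 1, 7, 7, 1)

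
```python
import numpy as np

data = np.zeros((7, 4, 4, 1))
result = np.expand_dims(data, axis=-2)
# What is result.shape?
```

(7, 4, 4, 1, 1)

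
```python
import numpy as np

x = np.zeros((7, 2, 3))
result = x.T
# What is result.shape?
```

(3, 2, 7)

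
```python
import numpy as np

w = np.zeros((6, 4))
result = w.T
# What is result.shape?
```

(4, 6)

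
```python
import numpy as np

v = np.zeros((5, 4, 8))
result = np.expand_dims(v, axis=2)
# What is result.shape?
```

(5, 4, 1, 8)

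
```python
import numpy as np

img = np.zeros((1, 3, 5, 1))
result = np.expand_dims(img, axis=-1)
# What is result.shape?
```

(1, 3, 5, 1, 1)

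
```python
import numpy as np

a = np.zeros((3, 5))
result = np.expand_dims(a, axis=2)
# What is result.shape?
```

(3, 5, 1)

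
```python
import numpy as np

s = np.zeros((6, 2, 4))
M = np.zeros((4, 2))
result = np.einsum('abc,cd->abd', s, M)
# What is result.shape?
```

(6, 2, 2)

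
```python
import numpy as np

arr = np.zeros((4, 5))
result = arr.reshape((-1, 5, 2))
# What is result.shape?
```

(2, 5, 2)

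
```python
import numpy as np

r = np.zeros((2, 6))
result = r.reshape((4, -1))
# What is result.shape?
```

(4, 3)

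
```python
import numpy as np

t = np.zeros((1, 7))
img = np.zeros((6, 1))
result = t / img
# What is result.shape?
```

(6, 7)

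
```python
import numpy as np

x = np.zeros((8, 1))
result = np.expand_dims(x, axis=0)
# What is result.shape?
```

(1, 8, 1)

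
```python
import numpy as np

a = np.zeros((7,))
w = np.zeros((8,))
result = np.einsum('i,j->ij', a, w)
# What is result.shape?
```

(7, 8)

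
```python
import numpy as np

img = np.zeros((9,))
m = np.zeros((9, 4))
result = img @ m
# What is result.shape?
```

(4,)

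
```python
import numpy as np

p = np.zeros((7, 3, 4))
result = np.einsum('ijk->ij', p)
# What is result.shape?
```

(7, 3)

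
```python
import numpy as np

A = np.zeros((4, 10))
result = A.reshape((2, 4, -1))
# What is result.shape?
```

(2, 4, 5)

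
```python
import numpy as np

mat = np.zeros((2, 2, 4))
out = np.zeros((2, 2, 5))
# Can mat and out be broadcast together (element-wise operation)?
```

No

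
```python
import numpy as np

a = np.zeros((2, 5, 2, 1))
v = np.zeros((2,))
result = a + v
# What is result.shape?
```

(2, 5, 2, 2)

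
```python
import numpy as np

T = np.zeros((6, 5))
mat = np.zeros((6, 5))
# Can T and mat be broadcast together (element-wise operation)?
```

Yes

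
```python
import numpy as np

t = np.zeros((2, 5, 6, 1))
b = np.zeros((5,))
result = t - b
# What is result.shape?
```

(2, 5, 6, 5)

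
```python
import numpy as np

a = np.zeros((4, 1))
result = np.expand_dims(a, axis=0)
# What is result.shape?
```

(1, 4, 1)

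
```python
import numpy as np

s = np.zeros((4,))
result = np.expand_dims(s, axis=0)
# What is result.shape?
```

(1, 4)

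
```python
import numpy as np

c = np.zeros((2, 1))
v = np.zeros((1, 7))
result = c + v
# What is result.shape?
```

(2, 7)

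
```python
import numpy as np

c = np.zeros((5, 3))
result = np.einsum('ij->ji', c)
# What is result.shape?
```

(3, 5)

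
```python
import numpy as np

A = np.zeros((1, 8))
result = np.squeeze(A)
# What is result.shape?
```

(8,)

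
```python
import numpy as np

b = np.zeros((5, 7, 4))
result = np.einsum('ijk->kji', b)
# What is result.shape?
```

(4, 7, 5)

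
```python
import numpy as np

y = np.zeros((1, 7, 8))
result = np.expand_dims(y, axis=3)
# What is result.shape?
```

(1, 7, 8, 1)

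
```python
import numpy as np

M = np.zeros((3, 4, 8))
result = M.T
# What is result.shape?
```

(8, 4, 3)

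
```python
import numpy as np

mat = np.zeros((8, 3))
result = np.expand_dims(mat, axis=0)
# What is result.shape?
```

(1, 8, 3)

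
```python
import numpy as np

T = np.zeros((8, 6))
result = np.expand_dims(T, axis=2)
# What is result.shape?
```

(8, 6, 1)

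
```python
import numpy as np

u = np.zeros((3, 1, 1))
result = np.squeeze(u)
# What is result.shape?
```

(3,)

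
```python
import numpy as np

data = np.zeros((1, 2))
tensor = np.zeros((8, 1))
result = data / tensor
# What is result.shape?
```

(8, 2)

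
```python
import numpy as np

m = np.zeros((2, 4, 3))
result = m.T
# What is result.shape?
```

(3, 4, 2)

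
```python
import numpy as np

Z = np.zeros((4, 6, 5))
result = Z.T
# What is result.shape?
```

(5, 6, 4)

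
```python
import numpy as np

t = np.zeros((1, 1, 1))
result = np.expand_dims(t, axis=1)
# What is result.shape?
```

(1, 1, 1, 1)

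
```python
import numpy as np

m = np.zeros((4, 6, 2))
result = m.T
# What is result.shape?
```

(2, 6, 4)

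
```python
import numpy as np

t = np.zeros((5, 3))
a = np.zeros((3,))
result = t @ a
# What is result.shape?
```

(5,)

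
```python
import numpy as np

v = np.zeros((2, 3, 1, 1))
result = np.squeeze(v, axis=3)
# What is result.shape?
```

(2, 3, 1)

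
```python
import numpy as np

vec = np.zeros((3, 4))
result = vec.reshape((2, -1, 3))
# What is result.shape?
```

(2, 2, 3)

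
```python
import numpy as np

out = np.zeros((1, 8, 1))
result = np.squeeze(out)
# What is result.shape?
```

(8,)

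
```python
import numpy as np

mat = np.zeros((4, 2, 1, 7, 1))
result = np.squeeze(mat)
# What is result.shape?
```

(4, 2, 7)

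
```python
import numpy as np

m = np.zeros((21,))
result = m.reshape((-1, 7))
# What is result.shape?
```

(3, 7)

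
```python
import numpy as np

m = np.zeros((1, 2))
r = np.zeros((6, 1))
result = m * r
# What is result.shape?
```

(6, 2)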